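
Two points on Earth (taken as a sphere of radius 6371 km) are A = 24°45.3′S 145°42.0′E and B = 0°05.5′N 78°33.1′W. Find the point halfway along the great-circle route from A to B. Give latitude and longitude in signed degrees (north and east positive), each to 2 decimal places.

Central angle δ = 2.2799 rad. Interpolating on the sphere with fraction f = 0.5:
P = [sin((1−f)δ)·A + sin(fδ)·B] / sin δ = 1.1972·A + 1.1972·B in Cartesian coordinates,
giving P = (-0.6605, -0.5607, -0.4994), i.e. latitude -29.96°, longitude -139.67°.

-29.96°, -139.67°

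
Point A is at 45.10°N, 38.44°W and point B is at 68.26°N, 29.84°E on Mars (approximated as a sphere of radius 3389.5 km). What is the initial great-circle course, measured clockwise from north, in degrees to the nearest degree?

Δλ = 68.280° = 1.1917 rad.
y = sin Δλ · cos φ₂ = (0.9290)(0.3704) = 0.3441
x = cos φ₁ sin φ₂ − sin φ₁ cos φ₂ cos Δλ = (0.7059)(0.9289) − (0.7083)(0.3704)(0.3701) = 0.5586
θ = atan2(y, x) = 31.63°, so the bearing is 32°.

32°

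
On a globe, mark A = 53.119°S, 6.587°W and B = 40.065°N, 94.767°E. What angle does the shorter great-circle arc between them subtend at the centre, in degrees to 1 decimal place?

127.2°

Let φ₁ = -0.9271 rad, φ₂ = 0.6993 rad, and Δλ = 1.7690 rad.
cos c = sin φ₁ sin φ₂ + cos φ₁ cos φ₂ cos Δλ = (-0.7999)(0.6437) + (0.6002)(0.7653)(-0.1969) = -0.60527,
so c = arccos(-0.60527) = 2.22091 rad.
So the angular separation is 127.2°.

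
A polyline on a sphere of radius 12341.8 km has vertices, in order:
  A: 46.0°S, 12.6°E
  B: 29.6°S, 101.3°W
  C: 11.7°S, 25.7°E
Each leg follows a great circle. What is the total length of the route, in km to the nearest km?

42649 km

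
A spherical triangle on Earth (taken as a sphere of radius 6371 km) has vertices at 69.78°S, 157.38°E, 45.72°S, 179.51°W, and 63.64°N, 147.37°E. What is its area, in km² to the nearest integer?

Side lengths (central angles): a = 1.9626, b = 2.3318, c = 0.4651 rad; semiperimeter s = 2.3798.
By l'Huilier's theorem, tan(E/4) = √[tan(s/2) tan((s−a)/2) tan((s−b)/2) tan((s−c)/2)], giving spherical excess E = 0.5336 rad.
Area = E·R² = 0.5336 × (6371)² ≈ 21657012 km².

21657012 km²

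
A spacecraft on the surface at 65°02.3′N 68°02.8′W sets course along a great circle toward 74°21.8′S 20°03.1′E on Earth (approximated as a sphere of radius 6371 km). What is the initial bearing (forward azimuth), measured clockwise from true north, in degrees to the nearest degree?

147°

Δλ = 88.098° = 1.5376 rad.
y = sin Δλ · cos φ₂ = (0.9994)(0.2695) = 0.2694
x = cos φ₁ sin φ₂ − sin φ₁ cos φ₂ cos Δλ = (0.4220)(-0.9630) − (0.9066)(0.2695)(0.0332) = -0.4145
θ = atan2(y, x) = 146.98°, so the bearing is 147°.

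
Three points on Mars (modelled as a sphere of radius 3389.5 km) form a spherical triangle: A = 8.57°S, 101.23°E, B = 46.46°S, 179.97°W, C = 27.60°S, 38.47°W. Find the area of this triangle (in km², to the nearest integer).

Side lengths (central angles): a = 1.7132, b = 2.2134, c = 1.3281 rad; semiperimeter s = 2.6274.
By l'Huilier's theorem, tan(E/4) = √[tan(s/2) tan((s−a)/2) tan((s−b)/2) tan((s−c)/2)], giving spherical excess E = 1.9997 rad.
Area = E·R² = 1.9997 × (3389.5)² ≈ 22973895 km².

22973895 km²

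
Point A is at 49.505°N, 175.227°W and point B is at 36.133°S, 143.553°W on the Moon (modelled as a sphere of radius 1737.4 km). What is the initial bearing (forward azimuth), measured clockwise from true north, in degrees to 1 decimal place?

154.9°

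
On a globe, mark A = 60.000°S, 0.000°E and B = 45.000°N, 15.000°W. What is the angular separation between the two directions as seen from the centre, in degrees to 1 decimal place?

Let φ₁ = -1.0472 rad, φ₂ = 0.7854 rad, and Δλ = -0.2618 rad.
cos c = sin φ₁ sin φ₂ + cos φ₁ cos φ₂ cos Δλ = (-0.8660)(0.7071) + (0.5000)(0.7071)(0.9659) = -0.27087,
so c = arccos(-0.27087) = 1.84509 rad.
So the angular separation is 105.7°.

105.7°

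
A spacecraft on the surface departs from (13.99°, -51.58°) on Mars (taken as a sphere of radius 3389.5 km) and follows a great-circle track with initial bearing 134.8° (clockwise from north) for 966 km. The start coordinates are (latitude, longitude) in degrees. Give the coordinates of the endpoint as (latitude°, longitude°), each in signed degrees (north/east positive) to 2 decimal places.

2.28°, -40.06°

Angular distance δ = d/R = 966/3389.5 = 0.28500 rad; initial bearing θ = 2.3527 rad.
sin φ₂ = sin φ₁ cos δ + cos φ₁ sin δ cos θ = (0.2418)(0.9597) + (0.9703)(0.2812)(-0.7046) = 0.0398, so φ₂ = 2.28°.
Δλ = atan2(sin θ sin δ cos φ₁, cos δ − sin φ₁ sin φ₂) = atan2(0.1936, 0.9500) = 11.517°.
λ₂ = -51.580° + 11.517° = -40.06°.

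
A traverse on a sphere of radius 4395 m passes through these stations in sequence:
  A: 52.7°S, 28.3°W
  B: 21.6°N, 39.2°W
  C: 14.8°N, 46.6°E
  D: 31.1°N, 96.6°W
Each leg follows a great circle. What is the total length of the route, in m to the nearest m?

Leg A→B: central angle 1.3073 rad, distance 5745.7 m.
Leg B→C: central angle 1.4102 rad, distance 6198.0 m.
Leg C→D: central angle 2.1305 rad, distance 9363.6 m.
Total: 5745.7 + 6198.0 + 9363.6 ≈ 21307 m.

21307 m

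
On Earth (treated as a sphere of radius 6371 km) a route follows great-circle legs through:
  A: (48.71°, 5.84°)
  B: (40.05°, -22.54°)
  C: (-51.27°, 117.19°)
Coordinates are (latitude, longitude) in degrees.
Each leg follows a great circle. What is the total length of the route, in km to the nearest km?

19131 km

Leg A→B: central angle 0.3821 rad, distance 2434.2 km.
Leg B→C: central angle 2.6207 rad, distance 16696.6 km.
Total: 2434.2 + 16696.6 ≈ 19131 km.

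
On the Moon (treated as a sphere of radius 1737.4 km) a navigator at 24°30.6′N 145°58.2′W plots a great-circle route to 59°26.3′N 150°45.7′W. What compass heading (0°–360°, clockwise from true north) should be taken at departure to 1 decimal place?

355.8°

Δλ = -4.792° = -0.0836 rad.
y = sin Δλ · cos φ₂ = (-0.0835)(0.5085) = -0.0425
x = cos φ₁ sin φ₂ − sin φ₁ cos φ₂ cos Δλ = (0.9099)(0.8611) − (0.4149)(0.5085)(0.9965) = 0.5733
θ = atan2(y, x) = -4.24°; adding 360° gives 355.8°.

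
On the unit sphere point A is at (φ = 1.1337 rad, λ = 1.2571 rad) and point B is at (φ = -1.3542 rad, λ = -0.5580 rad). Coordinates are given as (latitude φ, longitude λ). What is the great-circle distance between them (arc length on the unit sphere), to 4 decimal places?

With latitudes φ₁ = 64.956°, φ₂ = -77.590° and longitude difference Δλ = -103.998°:
cos c = sin φ₁ sin φ₂ + cos φ₁ cos φ₂ cos Δλ = (0.9060)(-0.9766) + (0.4233)(0.2149)(-0.2419) = -0.90682,
so c = arccos(-0.90682) = 2.70647 rad.
On the unit sphere the arc length equals the central angle: 2.7065.

2.7065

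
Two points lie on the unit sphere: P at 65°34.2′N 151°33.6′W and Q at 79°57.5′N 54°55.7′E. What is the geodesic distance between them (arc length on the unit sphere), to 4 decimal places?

In radians: φ₁ = 1.1444, φ₂ = 1.3955, Δλ = -153.512° = -2.6793 rad.
cos c = sin φ₁ sin φ₂ + cos φ₁ cos φ₂ cos Δλ = (0.9105)(0.9847) + (0.4136)(0.1744)(-0.8950) = 0.83198,
so c = arccos(0.83198) = 0.58814 rad.
On the unit sphere the arc length equals the central angle: 0.5881.

0.5881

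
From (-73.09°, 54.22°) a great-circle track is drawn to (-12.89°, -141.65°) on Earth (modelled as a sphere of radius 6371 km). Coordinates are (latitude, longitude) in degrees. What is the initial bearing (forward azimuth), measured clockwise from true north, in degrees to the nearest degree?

165°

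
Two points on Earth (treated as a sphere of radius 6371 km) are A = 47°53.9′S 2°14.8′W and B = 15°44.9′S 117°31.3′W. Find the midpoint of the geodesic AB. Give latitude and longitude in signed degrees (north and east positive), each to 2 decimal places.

Central angle δ = 1.6450 rad. Interpolating on the sphere with fraction f = 0.5:
P = [sin((1−f)δ)·A + sin(fδ)·B] / sin δ = 0.7349·A + 0.7349·B in Cartesian coordinates,
giving P = (0.1655, -0.6466, -0.7447), i.e. latitude -48.13°, longitude -75.64°.

-48.13°, -75.64°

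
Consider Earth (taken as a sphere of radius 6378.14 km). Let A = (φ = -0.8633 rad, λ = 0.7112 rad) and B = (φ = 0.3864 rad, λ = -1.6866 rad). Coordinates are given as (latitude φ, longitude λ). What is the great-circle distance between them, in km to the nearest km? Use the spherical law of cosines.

15233 km

In radians: φ₁ = -0.8633, φ₂ = 0.3864, Δλ = -137.384° = -2.3978 rad.
cos c = sin φ₁ sin φ₂ + cos φ₁ cos φ₂ cos Δλ = (-0.7600)(0.3769) + (0.6499)(0.9263)(-0.7359) = -0.72943,
so c = arccos(-0.72943) = 2.38829 rad.
Distance = R·c = 6378.14 × 2.3883 ≈ 15233 km.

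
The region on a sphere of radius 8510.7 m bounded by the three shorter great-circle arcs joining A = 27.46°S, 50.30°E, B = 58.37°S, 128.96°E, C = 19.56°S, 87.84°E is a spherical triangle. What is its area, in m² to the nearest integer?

Side lengths (central angles): a = 0.8535, b = 0.6140, c = 1.0654 rad; semiperimeter s = 1.2665.
By l'Huilier's theorem, tan(E/4) = √[tan(s/2) tan((s−a)/2) tan((s−b)/2) tan((s−c)/2)], giving spherical excess E = 0.2892 rad.
Area = E·R² = 0.2892 × (8510.7)² ≈ 20949059 m².

20949059 m²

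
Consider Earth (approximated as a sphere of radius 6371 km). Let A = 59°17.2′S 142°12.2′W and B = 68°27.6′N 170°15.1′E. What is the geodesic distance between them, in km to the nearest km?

14712 km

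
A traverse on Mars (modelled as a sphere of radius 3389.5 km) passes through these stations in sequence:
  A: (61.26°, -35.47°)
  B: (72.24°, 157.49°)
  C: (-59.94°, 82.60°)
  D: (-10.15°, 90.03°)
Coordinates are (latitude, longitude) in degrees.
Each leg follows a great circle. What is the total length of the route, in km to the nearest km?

Leg A→B: central angle 0.8064 rad, distance 2733.3 km.
Leg B→C: central angle 2.4726 rad, distance 8380.8 km.
Leg C→D: central angle 0.8744 rad, distance 2963.8 km.
Total: 2733.3 + 8380.8 + 2963.8 ≈ 14078 km.

14078 km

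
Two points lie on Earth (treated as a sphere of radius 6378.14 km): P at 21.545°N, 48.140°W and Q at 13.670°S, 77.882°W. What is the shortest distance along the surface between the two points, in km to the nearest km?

5092 km

With latitudes φ₁ = 21.545°, φ₂ = -13.670° and longitude difference Δλ = -29.742°:
cos c = sin φ₁ sin φ₂ + cos φ₁ cos φ₂ cos Δλ = (0.3672)(-0.2363) + (0.9301)(0.9717)(0.8683) = 0.69794,
so c = arccos(0.69794) = 0.79828 rad.
Distance = R·c = 6378.14 × 0.7983 ≈ 5092 km.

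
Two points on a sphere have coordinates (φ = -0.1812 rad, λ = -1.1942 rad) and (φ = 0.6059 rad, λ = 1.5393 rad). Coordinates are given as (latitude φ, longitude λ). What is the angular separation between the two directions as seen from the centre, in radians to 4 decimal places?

2.5769 rad

In radians: φ₁ = -0.1812, φ₂ = 0.6059, Δλ = 156.618° = 2.7335 rad.
Haversine: a = sin²(Δφ/2) + cos φ₁ cos φ₂ sin²(Δλ/2) = 0.1470 + (0.9836)(0.8220)(0.9589) = 0.92238.
Central angle c = 2·arcsin(√a) = 2.57692 rad.
So the angular separation is 2.5769 rad.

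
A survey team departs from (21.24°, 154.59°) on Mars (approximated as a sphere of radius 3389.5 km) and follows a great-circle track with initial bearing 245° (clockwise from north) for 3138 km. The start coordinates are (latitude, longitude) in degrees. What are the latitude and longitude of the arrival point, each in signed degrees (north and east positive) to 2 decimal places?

-5.57°, 107.90°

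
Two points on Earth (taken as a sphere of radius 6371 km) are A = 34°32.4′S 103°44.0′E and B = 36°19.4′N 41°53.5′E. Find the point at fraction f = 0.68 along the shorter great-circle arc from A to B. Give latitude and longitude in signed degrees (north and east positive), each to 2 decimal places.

14.28°, 63.35°

The central angle between A and B is δ = 1.5935 rad.
With f = 0.68, the slerp weights are sin((1−f)δ)/sin δ = 0.4882 and sin(fδ)/sin δ = 0.8839.
Weighted sum of the unit vectors: (0.4882)·(-0.1956,0.8002,-0.5670) + (0.8839)·(0.5998,0.5380,0.5923) = (0.4346, 0.8662, 0.2467).
Converting back: φ = atan2(z, √(x²+y²)) = 14.28°, λ = atan2(y, x) = 63.35°.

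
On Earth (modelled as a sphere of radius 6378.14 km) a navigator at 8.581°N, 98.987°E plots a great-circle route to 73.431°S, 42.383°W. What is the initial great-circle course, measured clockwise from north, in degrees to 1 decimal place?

191.0°

Δλ = -141.370° = -2.4674 rad.
y = sin Δλ · cos φ₂ = (-0.6243)(0.2852) = -0.1780
x = cos φ₁ sin φ₂ − sin φ₁ cos φ₂ cos Δλ = (0.9888)(-0.9585) − (0.1492)(0.2852)(-0.7812) = -0.9145
θ = atan2(y, x) = -168.98°; adding 360° gives 191.0°.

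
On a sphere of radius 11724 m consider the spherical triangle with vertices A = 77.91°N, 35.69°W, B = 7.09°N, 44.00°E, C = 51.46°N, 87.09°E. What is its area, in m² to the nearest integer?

Side lengths (central angles): a = 0.9907, b = 0.8035, c = 1.4122 rad; semiperimeter s = 1.6033.
By l'Huilier's theorem, tan(E/4) = √[tan(s/2) tan((s−a)/2) tan((s−b)/2) tan((s−c)/2)], giving spherical excess E = 0.4580 rad.
Area = E·R² = 0.4580 × (11724)² ≈ 62950816 m².

62950816 m²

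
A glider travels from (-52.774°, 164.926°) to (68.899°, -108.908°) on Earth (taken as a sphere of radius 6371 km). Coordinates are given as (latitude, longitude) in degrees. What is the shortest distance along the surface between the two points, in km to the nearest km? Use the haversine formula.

In radians: φ₁ = -0.9211, φ₂ = 1.2025, Δλ = 86.166° = 1.5039 rad.
Haversine: a = sin²(Δφ/2) + cos φ₁ cos φ₂ sin²(Δλ/2) = 0.7625 + (0.6050)(0.3600)(0.4666) = 0.86415.
Central angle c = 2·arcsin(√a) = 2.38664 rad.
Distance = R·c = 6371 × 2.3866 ≈ 15205 km.

15205 km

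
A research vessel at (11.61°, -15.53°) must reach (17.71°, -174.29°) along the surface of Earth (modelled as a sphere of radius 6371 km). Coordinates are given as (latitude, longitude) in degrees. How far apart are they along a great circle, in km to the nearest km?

16007 km

Let φ₁ = 0.2026 rad, φ₂ = 0.3091 rad, and Δλ = -2.7709 rad.
cos c = sin φ₁ sin φ₂ + cos φ₁ cos φ₂ cos Δλ = (0.2012)(0.3042) + (0.9795)(0.9526)(-0.9321) = -0.80851,
so c = arccos(-0.80851) = 2.51242 rad.
Distance = R·c = 6371 × 2.5124 ≈ 16007 km.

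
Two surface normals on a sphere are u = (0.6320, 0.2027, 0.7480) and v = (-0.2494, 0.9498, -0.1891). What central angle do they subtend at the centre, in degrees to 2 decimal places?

96.12°

u·v = -0.1065; |u| = 1.0000, |v| = 1.0000.
cos θ = (u·v)/(|u||v|) = -0.1065, so θ = 96.12°.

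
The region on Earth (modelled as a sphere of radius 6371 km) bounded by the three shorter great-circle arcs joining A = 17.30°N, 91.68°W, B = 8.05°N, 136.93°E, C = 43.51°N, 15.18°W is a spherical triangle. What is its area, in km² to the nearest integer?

99569002 km²

Side lengths (central angles): a = 2.1392, b = 1.1957, c = 2.1937 rad; semiperimeter s = 2.7643.
By l'Huilier's theorem, tan(E/4) = √[tan(s/2) tan((s−a)/2) tan((s−b)/2) tan((s−c)/2)], giving spherical excess E = 2.4531 rad.
Area = E·R² = 2.4531 × (6371)² ≈ 99569002 km².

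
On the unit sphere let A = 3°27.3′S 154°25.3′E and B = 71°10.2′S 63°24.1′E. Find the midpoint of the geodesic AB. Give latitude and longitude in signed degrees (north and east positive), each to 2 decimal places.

The central angle between A and B is δ = 1.5195 rad.
With f = 0.5, the slerp weights are sin((1−f)δ)/sin δ = 0.6896 and sin(fδ)/sin δ = 0.6896.
Weighted sum of the unit vectors: (0.6896)·(-0.9004,0.4310,-0.0603) + (0.6896)·(0.1445,0.2886,-0.9465) = (-0.5213, 0.4962, -0.6943).
Converting back: φ = atan2(z, √(x²+y²)) = -43.97°, λ = atan2(y, x) = 136.41°.

-43.97°, 136.41°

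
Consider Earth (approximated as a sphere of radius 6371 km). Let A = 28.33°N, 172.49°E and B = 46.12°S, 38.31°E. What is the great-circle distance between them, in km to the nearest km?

With latitudes φ₁ = 28.330°, φ₂ = -46.120° and longitude difference Δλ = -134.180°:
Haversine: a = sin²(Δφ/2) + cos φ₁ cos φ₂ sin²(Δλ/2) = 0.3660 + (0.8802)(0.6932)(0.8485) = 0.88363.
Central angle c = 2·arcsin(√a) = 2.44536 rad.
Distance = R·c = 6371 × 2.4454 ≈ 15579 km.

15579 km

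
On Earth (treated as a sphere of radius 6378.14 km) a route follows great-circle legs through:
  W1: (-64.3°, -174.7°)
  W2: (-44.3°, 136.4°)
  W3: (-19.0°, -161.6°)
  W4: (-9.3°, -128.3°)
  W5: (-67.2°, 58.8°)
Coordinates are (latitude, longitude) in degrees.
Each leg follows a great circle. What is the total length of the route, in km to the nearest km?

Leg W1→W2: central angle 0.5856 rad, distance 3735.4 km.
Leg W2→W3: central angle 0.9943 rad, distance 6341.9 km.
Leg W3→W4: central angle 0.5872 rad, distance 3745.2 km.
Leg W4→W5: central angle 1.8034 rad, distance 11502.3 km.
Total: 3735.4 + 6341.9 + 3745.2 + 11502.3 ≈ 25325 km.

25325 km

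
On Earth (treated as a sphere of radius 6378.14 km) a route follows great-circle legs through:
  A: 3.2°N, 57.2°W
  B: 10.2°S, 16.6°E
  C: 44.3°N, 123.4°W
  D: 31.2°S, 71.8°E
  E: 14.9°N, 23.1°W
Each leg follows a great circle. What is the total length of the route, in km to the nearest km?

Leg A→B: central angle 1.3034 rad, distance 8313.0 km.
Leg B→C: central angle 2.2960 rad, distance 14644.0 km.
Leg C→D: central angle 2.8323 rad, distance 18065.0 km.
Leg D→E: central angle 1.7760 rad, distance 11327.8 km.
Total: 8313.0 + 14644.0 + 18065.0 + 11327.8 ≈ 52350 km.

52350 km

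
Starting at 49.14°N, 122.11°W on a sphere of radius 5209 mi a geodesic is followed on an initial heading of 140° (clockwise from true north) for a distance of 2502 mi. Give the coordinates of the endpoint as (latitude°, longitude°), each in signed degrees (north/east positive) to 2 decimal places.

Angular distance δ = d/R = 2502/5209 = 0.48032 rad; initial bearing θ = 2.4435 rad.
sin φ₂ = sin φ₁ cos δ + cos φ₁ sin δ cos θ = (0.7563)(0.8868) + (0.6542)(0.4621)(-0.7660) = 0.4392, so φ₂ = 26.05°.
Δλ = atan2(sin θ sin δ cos φ₁, cos δ − sin φ₁ sin φ₂) = atan2(0.1943, 0.5547) = 19.305°.
λ₂ = -122.110° + 19.305° = -102.81°.

26.05°, -102.81°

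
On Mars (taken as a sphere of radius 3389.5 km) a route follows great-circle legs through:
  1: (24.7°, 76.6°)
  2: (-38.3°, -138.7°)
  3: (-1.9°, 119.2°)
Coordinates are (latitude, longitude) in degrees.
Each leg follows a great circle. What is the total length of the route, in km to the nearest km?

14523 km

Leg 1→2: central angle 2.5697 rad, distance 8710.0 km.
Leg 2→3: central angle 1.7152 rad, distance 5813.5 km.
Total: 8710.0 + 5813.5 ≈ 14523 km.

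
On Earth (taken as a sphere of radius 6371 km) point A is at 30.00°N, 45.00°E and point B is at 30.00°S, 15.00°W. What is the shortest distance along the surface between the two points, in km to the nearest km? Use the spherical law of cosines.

Let φ₁ = 0.5236 rad, φ₂ = -0.5236 rad, and Δλ = -1.0472 rad.
cos c = sin φ₁ sin φ₂ + cos φ₁ cos φ₂ cos Δλ = (0.5000)(-0.5000) + (0.8660)(0.8660)(0.5000) = 0.12500,
so c = arccos(0.12500) = 1.44547 rad.
Distance = R·c = 6371 × 1.4455 ≈ 9209 km.

9209 km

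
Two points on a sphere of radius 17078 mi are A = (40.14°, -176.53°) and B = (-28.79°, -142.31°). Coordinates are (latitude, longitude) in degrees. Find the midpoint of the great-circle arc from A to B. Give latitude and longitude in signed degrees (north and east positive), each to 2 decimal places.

5.93°, -158.22°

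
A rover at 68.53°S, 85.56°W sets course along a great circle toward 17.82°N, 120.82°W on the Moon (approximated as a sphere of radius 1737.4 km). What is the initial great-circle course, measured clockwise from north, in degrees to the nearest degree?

Δλ = -35.260° = -0.6154 rad.
y = sin Δλ · cos φ₂ = (-0.5773)(0.9520) = -0.5496
x = cos φ₁ sin φ₂ − sin φ₁ cos φ₂ cos Δλ = (0.3660)(0.3060) − (-0.9306)(0.9520)(0.8165) = 0.8354
θ = atan2(y, x) = -33.34°; adding 360° gives 327°.

327°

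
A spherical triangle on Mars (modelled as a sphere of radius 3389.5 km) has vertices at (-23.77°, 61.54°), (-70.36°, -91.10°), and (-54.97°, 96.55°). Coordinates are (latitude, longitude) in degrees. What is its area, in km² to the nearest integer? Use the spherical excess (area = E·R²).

Side lengths (central angles): a = 0.9521, b = 0.7070, c = 1.4642 rad; semiperimeter s = 1.5616.
By l'Huilier's theorem, tan(E/4) = √[tan(s/2) tan((s−a)/2) tan((s−b)/2) tan((s−c)/2)], giving spherical excess E = 0.3320 rad.
Area = E·R² = 0.3320 × (3389.5)² ≈ 3814496 km².

3814496 km²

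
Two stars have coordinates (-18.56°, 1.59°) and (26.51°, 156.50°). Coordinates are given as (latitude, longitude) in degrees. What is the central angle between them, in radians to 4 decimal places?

2.7149 rad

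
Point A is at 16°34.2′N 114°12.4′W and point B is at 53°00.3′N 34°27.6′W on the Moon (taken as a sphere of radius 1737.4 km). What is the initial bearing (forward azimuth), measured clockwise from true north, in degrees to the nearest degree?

39°

Δλ = 79.747° = 1.3918 rad.
y = sin Δλ · cos φ₂ = (0.9840)(0.6017) = 0.5921
x = cos φ₁ sin φ₂ − sin φ₁ cos φ₂ cos Δλ = (0.9585)(0.7987) − (0.2852)(0.6017)(0.1780) = 0.7350
θ = atan2(y, x) = 38.86°, so the bearing is 39°.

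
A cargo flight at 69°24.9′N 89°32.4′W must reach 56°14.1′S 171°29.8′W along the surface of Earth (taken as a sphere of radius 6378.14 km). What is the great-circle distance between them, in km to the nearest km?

15437 km

In radians: φ₁ = 1.2115, φ₂ = -0.9815, Δλ = -81.957° = -1.4304 rad.
cos c = sin φ₁ sin φ₂ + cos φ₁ cos φ₂ cos Δλ = (0.9362)(-0.8313) + (0.3516)(0.5558)(0.1399) = -0.75090,
so c = arccos(-0.75090) = 2.42022 rad.
Distance = R·c = 6378.14 × 2.4202 ≈ 15437 km.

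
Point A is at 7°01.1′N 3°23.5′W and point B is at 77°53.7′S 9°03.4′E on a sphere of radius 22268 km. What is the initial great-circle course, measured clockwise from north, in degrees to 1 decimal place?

177.4°

Δλ = 12.448° = 0.2173 rad.
y = sin Δλ · cos φ₂ = (0.2156)(0.2097) = 0.0452
x = cos φ₁ sin φ₂ − sin φ₁ cos φ₂ cos Δλ = (0.9925)(-0.9778) − (0.1222)(0.2097)(0.9765) = -0.9955
θ = atan2(y, x) = 177.40°, so the bearing is 177.4°.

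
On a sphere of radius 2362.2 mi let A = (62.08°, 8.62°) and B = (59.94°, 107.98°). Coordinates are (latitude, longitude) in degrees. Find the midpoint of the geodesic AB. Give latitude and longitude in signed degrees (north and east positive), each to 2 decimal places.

70.26°, 60.57°

Central angle δ = 0.7574 rad. Interpolating on the sphere with fraction f = 0.5:
P = [sin((1−f)δ)·A + sin(fδ)·B] / sin δ = 0.5381·A + 0.5381·B in Cartesian coordinates,
giving P = (0.1659, 0.2942, 0.9412), i.e. latitude 70.26°, longitude 60.57°.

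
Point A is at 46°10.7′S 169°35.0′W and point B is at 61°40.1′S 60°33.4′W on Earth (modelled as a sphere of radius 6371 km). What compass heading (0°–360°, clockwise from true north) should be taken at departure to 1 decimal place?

148.1°

Δλ = 109.027° = 1.9029 rad.
y = sin Δλ · cos φ₂ = (0.9454)(0.4746) = 0.4486
x = cos φ₁ sin φ₂ − sin φ₁ cos φ₂ cos Δλ = (0.6924)(-0.8802) − (-0.7215)(0.4746)(-0.3260) = -0.7211
θ = atan2(y, x) = 148.11°, so the bearing is 148.1°.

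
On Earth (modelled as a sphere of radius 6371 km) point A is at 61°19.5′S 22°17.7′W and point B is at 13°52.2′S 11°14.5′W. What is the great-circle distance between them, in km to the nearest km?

5351 km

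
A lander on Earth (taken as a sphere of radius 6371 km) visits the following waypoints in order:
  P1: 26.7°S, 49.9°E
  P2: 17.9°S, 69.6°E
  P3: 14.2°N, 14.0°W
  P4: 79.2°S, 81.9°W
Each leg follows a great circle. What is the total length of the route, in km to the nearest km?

23192 km

Leg P1→P2: central angle 0.3526 rad, distance 2246.5 km.
Leg P2→P3: central angle 1.5434 rad, distance 9832.7 km.
Leg P3→P4: central angle 1.7443 rad, distance 11112.8 km.
Total: 2246.5 + 9832.7 + 11112.8 ≈ 23192 km.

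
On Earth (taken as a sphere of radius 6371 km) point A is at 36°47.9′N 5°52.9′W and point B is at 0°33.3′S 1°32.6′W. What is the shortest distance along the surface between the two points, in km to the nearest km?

With latitudes φ₁ = 36.798°, φ₂ = -0.555° and longitude difference Δλ = 4.338°:
Haversine: a = sin²(Δφ/2) + cos φ₁ cos φ₂ sin²(Δλ/2) = 0.1025 + (0.8007)(1.0000)(0.0014) = 0.10369.
Central angle c = 2·arcsin(√a) = 0.65571 rad.
Distance = R·c = 6371 × 0.6557 ≈ 4178 km.

4178 km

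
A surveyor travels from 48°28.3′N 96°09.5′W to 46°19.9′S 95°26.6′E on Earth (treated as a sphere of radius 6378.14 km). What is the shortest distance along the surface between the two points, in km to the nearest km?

19132 km

Let φ₁ = 0.8460 rad, φ₂ = -0.8086 rad, and Δλ = -2.9391 rad.
Haversine: a = sin²(Δφ/2) + cos φ₁ cos φ₂ sin²(Δλ/2) = 0.5419 + (0.6630)(0.6905)(0.9898) = 0.99497.
Central angle c = 2·arcsin(√a) = 2.99970 rad.
Distance = R·c = 6378.14 × 2.9997 ≈ 19132 km.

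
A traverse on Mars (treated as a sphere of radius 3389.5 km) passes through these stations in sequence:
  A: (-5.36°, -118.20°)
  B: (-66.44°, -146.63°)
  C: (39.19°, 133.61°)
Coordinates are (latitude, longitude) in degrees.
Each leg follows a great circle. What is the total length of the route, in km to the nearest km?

Leg A→B: central angle 1.1201 rad, distance 3796.6 km.
Leg B→C: central angle 2.1225 rad, distance 7194.2 km.
Total: 3796.6 + 7194.2 ≈ 10991 km.

10991 km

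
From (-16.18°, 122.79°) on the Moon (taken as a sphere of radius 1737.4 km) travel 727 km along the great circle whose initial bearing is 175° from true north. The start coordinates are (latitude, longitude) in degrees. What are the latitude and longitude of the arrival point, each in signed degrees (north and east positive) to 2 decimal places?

-40.04°, 125.44°

Angular distance δ = d/R = 727/1737.4 = 0.41844 rad; initial bearing θ = 3.0543 rad.
sin φ₂ = sin φ₁ cos δ + cos φ₁ sin δ cos θ = (-0.2787)(0.9137) + (0.9604)(0.4063)(-0.9962) = -0.6434, so φ₂ = -40.04°.
Δλ = atan2(sin θ sin δ cos φ₁, cos δ − sin φ₁ sin φ₂) = atan2(0.0340, 0.7344) = 2.651°.
λ₂ = 122.790° + 2.651° = 125.44°.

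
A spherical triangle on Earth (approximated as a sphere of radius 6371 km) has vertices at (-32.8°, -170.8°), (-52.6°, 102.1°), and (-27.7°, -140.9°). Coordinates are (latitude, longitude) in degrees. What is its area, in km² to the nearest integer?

8879843 km²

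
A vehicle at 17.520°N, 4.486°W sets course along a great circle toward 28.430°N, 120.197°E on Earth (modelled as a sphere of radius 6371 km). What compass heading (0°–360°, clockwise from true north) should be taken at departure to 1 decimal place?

With φ₁ = 0.3058, φ₂ = 0.4962, Δλ = 2.1761 rad, the forward-azimuth formula gives
θ = atan2( sin Δλ cos φ₂ , cos φ₁ sin φ₂ − sin φ₁ cos φ₂ cos Δλ ) = atan2(0.7231, 0.6046) = 50.10°.
So the initial bearing is 50.1°.

50.1°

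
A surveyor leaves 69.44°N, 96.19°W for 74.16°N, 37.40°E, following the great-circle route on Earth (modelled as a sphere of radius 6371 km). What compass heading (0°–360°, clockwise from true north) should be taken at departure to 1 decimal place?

With φ₁ = 1.2120, φ₂ = 1.2943, Δλ = 2.3316 rad, the forward-azimuth formula gives
θ = atan2( sin Δλ cos φ₂ , cos φ₁ sin φ₂ − sin φ₁ cos φ₂ cos Δλ ) = atan2(0.1977, 0.5141) = 21.04°.
So the initial bearing is 21.0°.

21.0°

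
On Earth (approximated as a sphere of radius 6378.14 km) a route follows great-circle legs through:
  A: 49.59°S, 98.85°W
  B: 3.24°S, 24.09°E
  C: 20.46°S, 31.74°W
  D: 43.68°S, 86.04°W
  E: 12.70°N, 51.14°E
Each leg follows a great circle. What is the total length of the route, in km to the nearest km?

Leg A→B: central angle 1.8848 rad, distance 12021.7 km.
Leg B→C: central angle 0.9942 rad, distance 6341.4 km.
Leg C→D: central angle 0.8804 rad, distance 5615.6 km.
Leg D→E: central angle 2.3041 rad, distance 14695.8 km.
Total: 12021.7 + 6341.4 + 5615.6 + 14695.8 ≈ 38675 km.

38675 km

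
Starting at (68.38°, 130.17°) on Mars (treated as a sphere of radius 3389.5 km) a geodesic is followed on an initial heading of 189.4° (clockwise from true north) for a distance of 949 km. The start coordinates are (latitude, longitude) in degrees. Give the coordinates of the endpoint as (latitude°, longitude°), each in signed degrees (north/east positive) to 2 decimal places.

52.47°, 125.92°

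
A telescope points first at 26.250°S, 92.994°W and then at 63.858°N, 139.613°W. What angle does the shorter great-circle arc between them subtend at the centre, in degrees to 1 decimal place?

97.2°

With latitudes φ₁ = -26.250°, φ₂ = 63.858° and longitude difference Δλ = -46.619°:
cos c = sin φ₁ sin φ₂ + cos φ₁ cos φ₂ cos Δλ = (-0.4423)(0.8977) + (0.8969)(0.4406)(0.6868) = -0.12563,
so c = arccos(-0.12563) = 1.69676 rad.
So the angular separation is 97.2°.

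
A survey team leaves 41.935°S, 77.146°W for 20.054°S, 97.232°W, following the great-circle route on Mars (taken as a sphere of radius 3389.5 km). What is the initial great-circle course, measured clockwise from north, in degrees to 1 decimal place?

316.0°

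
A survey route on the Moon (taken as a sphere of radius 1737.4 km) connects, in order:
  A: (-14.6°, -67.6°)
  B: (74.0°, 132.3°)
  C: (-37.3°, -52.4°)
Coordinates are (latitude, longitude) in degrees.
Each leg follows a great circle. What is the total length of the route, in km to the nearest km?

Leg A→B: central angle 2.0865 rad, distance 3625.0 km.
Leg B→C: central angle 2.4998 rad, distance 4343.2 km.
Total: 3625.0 + 4343.2 ≈ 7968 km.

7968 km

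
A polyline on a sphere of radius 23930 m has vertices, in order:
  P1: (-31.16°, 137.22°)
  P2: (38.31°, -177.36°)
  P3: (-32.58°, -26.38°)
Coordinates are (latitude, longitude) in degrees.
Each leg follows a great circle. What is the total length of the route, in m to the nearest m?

Leg P1→P2: central angle 1.4197 rad, distance 33973.0 m.
Leg P2→P3: central angle 2.7189 rad, distance 65063.5 m.
Total: 33973.0 + 65063.5 ≈ 99036 m.

99036 m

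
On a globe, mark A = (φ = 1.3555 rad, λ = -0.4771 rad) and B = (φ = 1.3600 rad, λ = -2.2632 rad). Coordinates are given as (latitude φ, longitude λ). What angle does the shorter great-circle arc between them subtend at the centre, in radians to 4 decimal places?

0.3309 rad

In radians: φ₁ = 1.3555, φ₂ = 1.3600, Δλ = -102.336° = -1.7861 rad.
Haversine: a = sin²(Δφ/2) + cos φ₁ cos φ₂ sin²(Δλ/2) = 0.0000 + (0.2136)(0.2092)(0.6068) = 0.02713.
Central angle c = 2·arcsin(√a) = 0.33094 rad.
So the angular separation is 0.3309 rad.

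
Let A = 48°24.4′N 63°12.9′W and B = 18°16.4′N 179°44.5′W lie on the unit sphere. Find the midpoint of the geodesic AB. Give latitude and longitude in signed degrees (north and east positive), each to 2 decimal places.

50.25°, -137.46°

The central angle between A and B is δ = 1.6178 rad.
With f = 0.5, the slerp weights are sin((1−f)δ)/sin δ = 0.7243 and sin(fδ)/sin δ = 0.7243.
Weighted sum of the unit vectors: (0.7243)·(0.2992,-0.5926,0.7479) + (0.7243)·(-0.9496,-0.0043,0.3136) = (-0.4711, -0.4324, 0.7688).
Converting back: φ = atan2(z, √(x²+y²)) = 50.25°, λ = atan2(y, x) = -137.46°.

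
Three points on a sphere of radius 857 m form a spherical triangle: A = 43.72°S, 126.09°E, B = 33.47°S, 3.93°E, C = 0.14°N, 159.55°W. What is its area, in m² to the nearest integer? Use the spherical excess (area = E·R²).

1291777 m²

Side lengths (central angles): a = 2.4999, b = 1.3764, c = 1.5105 rad; semiperimeter s = 2.6934.
By l'Huilier's theorem, tan(E/4) = √[tan(s/2) tan((s−a)/2) tan((s−b)/2) tan((s−c)/2)], giving spherical excess E = 1.7588 rad.
Area = E·R² = 1.7588 × (857)² ≈ 1291777 m².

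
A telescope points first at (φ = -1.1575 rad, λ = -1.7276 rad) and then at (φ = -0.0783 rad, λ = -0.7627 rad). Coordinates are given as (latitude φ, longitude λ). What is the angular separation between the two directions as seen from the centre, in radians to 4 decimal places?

1.2665 rad

With latitudes φ₁ = -66.320°, φ₂ = -4.486° and longitude difference Δλ = 55.285°:
cos c = sin φ₁ sin φ₂ + cos φ₁ cos φ₂ cos Δλ = (-0.9158)(-0.0782) + (0.4016)(0.9969)(0.5695) = 0.29966,
so c = arccos(0.29966) = 1.26646 rad.
So the angular separation is 1.2665 rad.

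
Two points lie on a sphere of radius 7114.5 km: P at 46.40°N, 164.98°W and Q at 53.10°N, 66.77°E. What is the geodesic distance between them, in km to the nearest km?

8837 km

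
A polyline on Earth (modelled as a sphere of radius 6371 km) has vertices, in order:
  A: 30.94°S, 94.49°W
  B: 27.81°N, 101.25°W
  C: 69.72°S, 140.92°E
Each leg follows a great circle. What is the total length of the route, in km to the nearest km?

20527 km

Leg A→B: central angle 1.0315 rad, distance 6571.9 km.
Leg B→C: central angle 2.1904 rad, distance 13955.3 km.
Total: 6571.9 + 13955.3 ≈ 20527 km.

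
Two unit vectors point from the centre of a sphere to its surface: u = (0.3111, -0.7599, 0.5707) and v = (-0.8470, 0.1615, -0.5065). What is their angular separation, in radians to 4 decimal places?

2.3122 rad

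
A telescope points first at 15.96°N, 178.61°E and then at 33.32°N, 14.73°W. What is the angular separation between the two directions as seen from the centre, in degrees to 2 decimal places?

129.10°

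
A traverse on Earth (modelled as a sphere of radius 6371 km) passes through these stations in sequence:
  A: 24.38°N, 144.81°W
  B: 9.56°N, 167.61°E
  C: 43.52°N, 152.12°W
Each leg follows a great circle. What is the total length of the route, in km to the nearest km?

10707 km

Leg A→B: central angle 0.8306 rad, distance 5291.8 km.
Leg B→C: central angle 0.8500 rad, distance 5415.5 km.
Total: 5291.8 + 5415.5 ≈ 10707 km.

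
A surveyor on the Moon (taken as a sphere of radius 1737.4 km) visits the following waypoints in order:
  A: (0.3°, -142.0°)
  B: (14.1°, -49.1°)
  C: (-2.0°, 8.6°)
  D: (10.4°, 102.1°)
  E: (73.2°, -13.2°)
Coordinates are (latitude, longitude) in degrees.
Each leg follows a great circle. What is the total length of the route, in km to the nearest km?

10097 km

Leg A→B: central angle 1.6186 rad, distance 2812.2 km.
Leg B→C: central angle 1.0363 rad, distance 1800.4 km.
Leg C→D: central angle 1.6372 rad, distance 2844.4 km.
Leg D→E: central angle 1.5195 rad, distance 2639.9 km.
Total: 2812.2 + 1800.4 + 2844.4 + 2639.9 ≈ 10097 km.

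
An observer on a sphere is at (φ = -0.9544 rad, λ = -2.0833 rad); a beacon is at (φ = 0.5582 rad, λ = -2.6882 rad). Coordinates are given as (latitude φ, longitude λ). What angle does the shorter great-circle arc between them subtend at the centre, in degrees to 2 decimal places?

91.65°

Let φ₁ = -0.9544 rad, φ₂ = 0.5582 rad, and Δλ = -0.6049 rad.
Haversine: a = sin²(Δφ/2) + cos φ₁ cos φ₂ sin²(Δλ/2) = 0.4709 + (0.5781)(0.8482)(0.0887) = 0.51442.
Central angle c = 2·arcsin(√a) = 1.59964 rad.
So the angular separation is 91.65°.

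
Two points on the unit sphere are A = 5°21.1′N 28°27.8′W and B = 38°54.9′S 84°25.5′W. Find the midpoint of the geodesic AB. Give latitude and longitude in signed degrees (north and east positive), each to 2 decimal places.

The central angle between A and B is δ = 1.1864 rad.
With f = 0.5, the slerp weights are sin((1−f)δ)/sin δ = 0.6030 and sin(fδ)/sin δ = 0.6030.
Weighted sum of the unit vectors: (0.6030)·(0.8753,-0.4745,0.0933) + (0.6030)·(0.0756,-0.7744,-0.6282) = (0.5734, -0.7531, -0.3226).
Converting back: φ = atan2(z, √(x²+y²)) = -18.82°, λ = atan2(y, x) = -52.72°.

-18.82°, -52.72°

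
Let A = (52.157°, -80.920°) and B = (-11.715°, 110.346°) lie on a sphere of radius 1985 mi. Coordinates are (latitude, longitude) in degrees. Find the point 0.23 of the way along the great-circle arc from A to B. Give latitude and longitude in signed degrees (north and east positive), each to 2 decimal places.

78.74°, -132.29°

The central angle between A and B is δ = 2.4181 rad.
With f = 0.23, the slerp weights are sin((1−f)δ)/sin δ = 1.4470 and sin(fδ)/sin δ = 0.7975.
Weighted sum of the unit vectors: (1.4470)·(0.0968,-0.6058,0.7897) + (0.7975)·(-0.3404,0.9181,-0.2030) = (-0.1314, -0.1445, 0.9807).
Converting back: φ = atan2(z, √(x²+y²)) = 78.74°, λ = atan2(y, x) = -132.29°.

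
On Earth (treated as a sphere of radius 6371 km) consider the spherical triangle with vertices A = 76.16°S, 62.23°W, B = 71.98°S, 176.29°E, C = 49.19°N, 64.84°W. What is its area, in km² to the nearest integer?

Side lengths (central angles): a = 2.5276, b = 2.1880, c = 0.4850 rad; semiperimeter s = 2.6003.
By l'Huilier's theorem, tan(E/4) = √[tan(s/2) tan((s−a)/2) tan((s−b)/2) tan((s−c)/2)], giving spherical excess E = 0.8680 rad.
Area = E·R² = 0.8680 × (6371)² ≈ 35231065 km².

35231065 km²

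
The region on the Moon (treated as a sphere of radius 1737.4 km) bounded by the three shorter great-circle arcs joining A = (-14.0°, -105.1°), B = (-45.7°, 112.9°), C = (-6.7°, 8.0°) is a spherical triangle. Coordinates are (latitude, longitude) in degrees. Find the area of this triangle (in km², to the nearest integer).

Side lengths (central angles): a = 1.6658, b = 1.9282, c = 1.9400 rad; semiperimeter s = 2.7670.
By l'Huilier's theorem, tan(E/4) = √[tan(s/2) tan((s−a)/2) tan((s−b)/2) tan((s−c)/2)], giving spherical excess E = 2.6894 rad.
Area = E·R² = 2.6894 × (1737.4)² ≈ 8118211 km².

8118211 km²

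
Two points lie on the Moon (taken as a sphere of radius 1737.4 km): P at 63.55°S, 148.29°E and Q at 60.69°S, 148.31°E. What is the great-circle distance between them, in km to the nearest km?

87 km

Let φ₁ = -1.1092 rad, φ₂ = -1.0592 rad, and Δλ = 0.0003 rad.
Haversine: a = sin²(Δφ/2) + cos φ₁ cos φ₂ sin²(Δλ/2) = 0.0006 + (0.4454)(0.4895)(0.0000) = 0.00062.
Central angle c = 2·arcsin(√a) = 0.04992 rad.
Distance = R·c = 1737.4 × 0.0499 ≈ 87 km.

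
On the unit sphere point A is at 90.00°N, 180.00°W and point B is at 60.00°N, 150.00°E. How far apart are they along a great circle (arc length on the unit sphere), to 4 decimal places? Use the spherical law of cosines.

0.5236

With latitudes φ₁ = 90.000°, φ₂ = 60.000° and longitude difference Δλ = -30.000°:
cos c = sin φ₁ sin φ₂ + cos φ₁ cos φ₂ cos Δλ = (1.0000)(0.8660) + (0.0000)(0.5000)(0.8660) = 0.86603,
so c = arccos(0.86603) = 0.52360 rad.
On the unit sphere the arc length equals the central angle: 0.5236.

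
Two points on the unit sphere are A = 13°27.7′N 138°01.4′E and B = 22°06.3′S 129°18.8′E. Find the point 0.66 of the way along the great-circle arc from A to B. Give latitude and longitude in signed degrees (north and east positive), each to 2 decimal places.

-10.03°, 132.41°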